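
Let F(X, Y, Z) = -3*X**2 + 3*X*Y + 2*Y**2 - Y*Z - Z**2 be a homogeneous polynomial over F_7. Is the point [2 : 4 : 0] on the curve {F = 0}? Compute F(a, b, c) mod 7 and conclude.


F(2,4,0) ≡ 2 (mod 7); P is NOT on the curve.

Evaluate F(2, 4, 0) term-by-term (mod 7).
  -3*X**2 ↦ -3·4·1·1 = -12
  3*X*Y ↦ 3·2·4·1 = 24
  2*Y**2 ↦ 2·1·16·1 = 32
  -Y*Z ↦ -1·1·4·0 = 0
  -Z**2 ↦ -1·1·1·0 = 0
Sum: F(2, 4, 0) = (-12) + (24) + (32) + (0) + (0) = 44.
Reducing mod 7: 44 ≡ 2 (mod 7).
Since F(a, b, c) ≡ 2 ≠ 0 (mod 7), P does NOT lie on the curve.


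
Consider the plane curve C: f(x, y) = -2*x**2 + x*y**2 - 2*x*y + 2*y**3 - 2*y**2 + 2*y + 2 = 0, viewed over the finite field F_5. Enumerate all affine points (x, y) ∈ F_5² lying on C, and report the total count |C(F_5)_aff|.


Affine F_5-points: {(1, 0), (1, 3), (3, 3), (4, 0)}; count = 4.

For each of the 25 pairs (x, y) ∈ F_5², evaluate f(x, y) mod 5. Record the zeros.
  x = 0: [0↦2, 1↦4, 2↦4, 3↦4, 4↦1]  zeros at y ∈ ∅
  x = 1: [0↦0, 1↦1, 2↦2, 3↦0, 4↦2]  zeros at y ∈ {0, 3}
  x = 2: [0↦4, 1↦4, 2↦1, 3↦2, 4↦4]  zeros at y ∈ ∅
  x = 3: [0↦4, 1↦3, 2↦1, 3↦0, 4↦2]  zeros at y ∈ {3}
  x = 4: [0↦0, 1↦3, 2↦2, 3↦4, 4↦1]  zeros at y ∈ {0}
Collecting zeros: affine points = {(1, 0), (1, 3), (3, 3), (4, 0)}.
Total count |C(F_5)_aff| = 4.


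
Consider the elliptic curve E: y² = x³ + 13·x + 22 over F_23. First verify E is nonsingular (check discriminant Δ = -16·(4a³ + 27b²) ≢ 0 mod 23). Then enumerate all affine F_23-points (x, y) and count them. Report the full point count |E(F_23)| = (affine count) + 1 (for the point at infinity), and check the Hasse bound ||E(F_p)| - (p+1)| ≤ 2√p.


Affine points = {(1, 6), (1, 17), (4, 0), (10, 5), (10, 18), (11, 1), (11, 22), (14, 2), (14, 21), (15, 2), (15, 21), (16, 5), (16, 18), (17, 2), (17, 21), (18, 4), (18, 19), (20, 5), (20, 18), (22, 10), (22, 13)}; affine count = 21; |E(F_23)| = 22.

Discriminant check: Δ ∝ 4a³ + 27b² = 4·13³ + 27·22² = 4·2197 + 27·484 ≡ 6 (mod 23). Nonzero ⇒ E is nonsingular.
For each x ∈ F_23, compute rhs = x³ + 13·x + 22 mod 23, then count y ∈ F_23 with y² ≡ rhs.
  x = 0: rhs = 22, matching y values: none (0 points).
  x = 1: rhs = 13, matching y values: 6, 17 (2 points).
  x = 2: rhs = 10, matching y values: none (0 points).
  x = 3: rhs = 19, matching y values: none (0 points).
  x = 4: rhs = 0, matching y values: 0 (1 points).
  x = 5: rhs = 5, matching y values: none (0 points).
  x = 6: rhs = 17, matching y values: none (0 points).
  x = 7: rhs = 19, matching y values: none (0 points).
  x = 8: rhs = 17, matching y values: none (0 points).
  x = 9: rhs = 17, matching y values: none (0 points).
  x = 10: rhs = 2, matching y values: 5, 18 (2 points).
  x = 11: rhs = 1, matching y values: 1, 22 (2 points).
  x = 12: rhs = 20, matching y values: none (0 points).
  x = 13: rhs = 19, matching y values: none (0 points).
  x = 14: rhs = 4, matching y values: 2, 21 (2 points).
  x = 15: rhs = 4, matching y values: 2, 21 (2 points).
  x = 16: rhs = 2, matching y values: 5, 18 (2 points).
  x = 17: rhs = 4, matching y values: 2, 21 (2 points).
  x = 18: rhs = 16, matching y values: 4, 19 (2 points).
  x = 19: rhs = 21, matching y values: none (0 points).
  x = 20: rhs = 2, matching y values: 5, 18 (2 points).
  x = 21: rhs = 11, matching y values: none (0 points).
  x = 22: rhs = 8, matching y values: 10, 13 (2 points).
Total affine count: 21.
Full point count |E(F_23)| = 21 + 1 = 22.
Hasse bound: |22 − (23+1)| = |-2| = 2 ≤ 2√23 ≈ 9.5917 ✓.


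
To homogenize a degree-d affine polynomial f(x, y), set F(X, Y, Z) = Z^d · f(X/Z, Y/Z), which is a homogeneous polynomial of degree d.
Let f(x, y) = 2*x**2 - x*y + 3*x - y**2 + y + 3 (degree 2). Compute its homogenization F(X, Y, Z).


F(X, Y, Z) = 2*X**2 - X*Y + 3*X*Z - Y**2 + Y*Z + 3*Z**2

deg(f) = 2.
Substitute x = X/Z, y = Y/Z into f, then multiply by Z^2.
  monomial 2·x^2·y^0 ↦ 2·X^2·Y^0·Z^0.
  monomial -1·x^1·y^1 ↦ -1·X^1·Y^1·Z^0.
  monomial 3·x^1·y^0 ↦ 3·X^1·Y^0·Z^1.
  monomial -1·x^0·y^2 ↦ -1·X^0·Y^2·Z^0.
  monomial 1·x^0·y^1 ↦ 1·X^0·Y^1·Z^1.
  monomial 3·x^0·y^0 ↦ 3·X^0·Y^0·Z^2.
Collecting: F(X, Y, Z) = 2*X**2 - X*Y + 3*X*Z - Y**2 + Y*Z + 3*Z**2.


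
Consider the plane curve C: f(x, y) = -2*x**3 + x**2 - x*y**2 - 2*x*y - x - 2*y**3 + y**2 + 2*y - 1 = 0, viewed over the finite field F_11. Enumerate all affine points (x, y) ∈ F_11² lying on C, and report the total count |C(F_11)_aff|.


Affine F_11-points: {(0, 1), (0, 6), (0, 10), (1, 5), (2, 6), (3, 9), (4, 6), (5, 0), (6, 10), (8, 4), (10, 4)}; count = 11.

For each of the 121 pairs (x, y) ∈ F_11², evaluate f(x, y) mod 11. Record the zeros.
  x = 0: [0↦10, 1↦0, 2↦2, 3↦4, 4↦5, 5↦4, 6↦0, 7↦3, 8↦1, 9↦4, 10↦0]  zeros at y ∈ {1, 6, 10}
  x = 1: [0↦8, 1↦6, 2↦3, 3↦9, 4↦1, 5↦0, 6↦5, 7↦4, 8↦7, 9↦2, 10↦10]  zeros at y ∈ {5}
  x = 2: [0↦7, 1↦2, 2↦5, 3↦4, 4↦9, 5↦8, 6↦0, 7↦6, 8↦3, 9↦1, 10↦10]  zeros at y ∈ {6}
  x = 3: [0↦6, 1↦9, 2↦7, 3↦10, 4↦6, 5↦5, 6↦6, 7↦8, 8↦10, 9↦0, 10↦10]  zeros at y ∈ {9}
  x = 4: [0↦4, 1↦4, 2↦8, 3↦4, 4↦2, 5↦1, 6↦0, 7↦9, 8↦5, 9↦9, 10↦9]  zeros at y ∈ {6}
  x = 5: [0↦0, 1↦8, 2↦7, 3↦7, 4↦7, 5↦6, 6↦3, 7↦8, 8↦9, 9↦5, 10↦6]  zeros at y ∈ {0}
  x = 6: [0↦4, 1↦9, 2↦3, 3↦7, 4↦9, 5↦8, 6↦3, 7↦4, 8↦10, 9↦9, 10↦0]  zeros at y ∈ {10}
  x = 7: [0↦4, 1↦6, 2↦6, 3↦3, 4↦7, 5↦6, 6↦10, 7↦7, 8↦7, 9↦9, 10↦1]  zeros at y ∈ ∅
  x = 8: [0↦10, 1↦9, 2↦4, 3↦5, 4↦0, 5↦10, 6↦1, 7↦5, 8↦10, 9↦4, 10↦8]  zeros at y ∈ {4}
  x = 9: [0↦10, 1↦6, 2↦7, 3↦1, 4↦9, 5↦8, 6↦8, 7↦8, 8↦7, 9↦4, 10↦9]  zeros at y ∈ ∅
  x = 10: [0↦3, 1↦7, 2↦3, 3↦1, 4↦0, 5↦10, 6↦8, 7↦4, 8↦8, 9↦8, 10↦3]  zeros at y ∈ {4}
Collecting zeros: affine points = {(0, 1), (0, 6), (0, 10), (1, 5), (2, 6), (3, 9), (4, 6), (5, 0), (6, 10), (8, 4), (10, 4)}.
Total count |C(F_11)_aff| = 11.


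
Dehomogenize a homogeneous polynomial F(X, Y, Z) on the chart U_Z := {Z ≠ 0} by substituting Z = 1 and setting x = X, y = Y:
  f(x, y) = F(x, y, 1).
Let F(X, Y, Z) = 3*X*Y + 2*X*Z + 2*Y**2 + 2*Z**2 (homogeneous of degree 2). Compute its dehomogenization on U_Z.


f(x, y) = 3*x*y + 2*x + 2*y**2 + 2

On U_Z we set Z = 1. Each monomial c·X^i·Y^j·Z^k in F becomes c·x^i·y^j·1^k = c·x^i·y^j.
Substituting Z = 1: F(X, Y, 1) = 3*x*y + 2*x + 2*y**2 + 2.
Note: deg(f) ≤ deg(F) = 2; strict inequality happens when F is divisible by Z (lost terms).


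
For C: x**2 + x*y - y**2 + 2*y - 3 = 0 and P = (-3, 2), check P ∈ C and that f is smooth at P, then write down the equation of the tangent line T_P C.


Tangent line at P: -4*x - 5*y - 2 = 0.

Step 1: f(-3, 2) = 0, so P lies on C.
Step 2: partial derivatives
  f_x(x, y) = 2*x + y, f_y(x, y) = x - 2*y + 2.
  f_x(P) = -4, f_y(P) = -5 (gradient nonzero, so P is smooth).
Step 3: tangent line at P: -4·(x − -3) + -5·(y − 2) = 0.
Expanding: -4*x - 5*y - 2 = 0.


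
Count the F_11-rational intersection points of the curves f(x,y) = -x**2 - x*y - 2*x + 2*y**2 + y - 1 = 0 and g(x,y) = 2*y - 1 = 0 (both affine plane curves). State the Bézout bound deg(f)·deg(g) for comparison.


Common zeros: {(0, 6), (3, 6)}; count = 2; Bézout bound = 2.

deg(f) = 2, deg(g) = 1, so Bézout bound = 2.
Scan x ∈ F_11. For each x, list the y ∈ F_11 with f(x, y) ≡ 0 and those with g(x, y) ≡ 0 (mod 11); the common zeros in that column are the intersection.
  x = 0: f ≡ 0 at y ∈ {6, 10}; g ≡ 0 at y ∈ {6}; common: {6}.
  x = 1: f ≡ 0 at y ∈ ∅; g ≡ 0 at y ∈ {6}; common: ∅.
  x = 2: f ≡ 0 at y ∈ ∅; g ≡ 0 at y ∈ {6}; common: ∅.
  x = 3: f ≡ 0 at y ∈ {6}; g ≡ 0 at y ∈ {6}; common: {6}.
  x = 4: f ≡ 0 at y ∈ {9}; g ≡ 0 at y ∈ {6}; common: ∅.
  x = 5: f ≡ 0 at y ∈ ∅; g ≡ 0 at y ∈ {6}; common: ∅.
  x = 6: f ≡ 0 at y ∈ ∅; g ≡ 0 at y ∈ {6}; common: ∅.
  x = 7: f ≡ 0 at y ∈ {5, 9}; g ≡ 0 at y ∈ {6}; common: ∅.
  x = 8: f ≡ 0 at y ∈ {4, 5}; g ≡ 0 at y ∈ {6}; common: ∅.
  x = 9: f ≡ 0 at y ∈ ∅; g ≡ 0 at y ∈ {6}; common: ∅.
  x = 10: f ≡ 0 at y ∈ {0, 10}; g ≡ 0 at y ∈ {6}; common: ∅.
Collecting: common zeros = {(0, 6), (3, 6)}, so the count is 2.
Comparison with the Bézout bound: 2 ≤ 2 = deg(f)·deg(g), as expected for curves with no common component (the bound is attained).


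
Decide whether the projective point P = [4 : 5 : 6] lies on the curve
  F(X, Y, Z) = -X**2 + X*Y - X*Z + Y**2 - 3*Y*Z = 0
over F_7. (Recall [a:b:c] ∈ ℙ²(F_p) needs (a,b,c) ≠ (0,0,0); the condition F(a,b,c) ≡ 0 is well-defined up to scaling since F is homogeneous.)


F(4,5,6) ≡ 6 (mod 7); P is NOT on the curve.

Evaluate F(4, 5, 6) term-by-term (mod 7).
  -X**2 ↦ -1·16·1·1 = -16
  X*Y ↦ 1·4·5·1 = 20
  -X*Z ↦ -1·4·1·6 = -24
  Y**2 ↦ 1·1·25·1 = 25
  -3*Y*Z ↦ -3·1·5·6 = -90
Sum: F(4, 5, 6) = (-16) + (20) + (-24) + (25) + (-90) = -85.
Reducing mod 7: -85 ≡ 6 (mod 7).
Since F(a, b, c) ≡ 6 ≠ 0 (mod 7), P does NOT lie on the curve.


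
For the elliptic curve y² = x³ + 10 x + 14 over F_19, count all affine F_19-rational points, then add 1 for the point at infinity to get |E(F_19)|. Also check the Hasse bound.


Affine points = {(1, 5), (1, 14), (2, 2), (2, 17), (4, 2), (4, 17), (6, 9), (6, 10), (7, 3), (7, 16), (8, 6), (8, 13), (9, 4), (9, 15), (11, 7), (11, 12), (12, 0), (13, 2), (13, 17), (15, 9), (15, 10), (17, 9), (17, 10)}; affine count = 23; |E(F_19)| = 24.

Discriminant check: Δ ∝ 4a³ + 27b² = 4·10³ + 27·14² = 4·1000 + 27·196 ≡ 1 (mod 19). Nonzero ⇒ E is nonsingular.
For each x ∈ F_19, compute rhs = x³ + 10·x + 14 mod 19, then count y ∈ F_19 with y² ≡ rhs.
  x = 0: rhs = 14, matching y values: none (0 points).
  x = 1: rhs = 6, matching y values: 5, 14 (2 points).
  x = 2: rhs = 4, matching y values: 2, 17 (2 points).
  x = 3: rhs = 14, matching y values: none (0 points).
  x = 4: rhs = 4, matching y values: 2, 17 (2 points).
  x = 5: rhs = 18, matching y values: none (0 points).
  x = 6: rhs = 5, matching y values: 9, 10 (2 points).
  x = 7: rhs = 9, matching y values: 3, 16 (2 points).
  x = 8: rhs = 17, matching y values: 6, 13 (2 points).
  x = 9: rhs = 16, matching y values: 4, 15 (2 points).
  x = 10: rhs = 12, matching y values: none (0 points).
  x = 11: rhs = 11, matching y values: 7, 12 (2 points).
  x = 12: rhs = 0, matching y values: 0 (1 points).
  x = 13: rhs = 4, matching y values: 2, 17 (2 points).
  x = 14: rhs = 10, matching y values: none (0 points).
  x = 15: rhs = 5, matching y values: 9, 10 (2 points).
  x = 16: rhs = 14, matching y values: none (0 points).
  x = 17: rhs = 5, matching y values: 9, 10 (2 points).
  x = 18: rhs = 3, matching y values: none (0 points).
Total affine count: 23.
Full point count |E(F_19)| = 23 + 1 = 24.
Hasse bound: |24 − (19+1)| = |4| = 4 ≤ 2√19 ≈ 8.7178 ✓.


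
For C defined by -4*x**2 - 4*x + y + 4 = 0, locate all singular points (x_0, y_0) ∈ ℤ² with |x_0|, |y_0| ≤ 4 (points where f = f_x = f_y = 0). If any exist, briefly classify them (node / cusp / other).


No singular points in the scanned grid; C is smooth there.

Compute partial derivatives:
  f_x = -8*x - 4.
  f_y = 1.
f_y = 1 is a nonzero constant, so f_y never vanishes: no point (x, y) can satisfy f = f_x = f_y = 0. In particular no (x, y) ∈ {−4, ..., 4}² is singular; the curve is smooth.


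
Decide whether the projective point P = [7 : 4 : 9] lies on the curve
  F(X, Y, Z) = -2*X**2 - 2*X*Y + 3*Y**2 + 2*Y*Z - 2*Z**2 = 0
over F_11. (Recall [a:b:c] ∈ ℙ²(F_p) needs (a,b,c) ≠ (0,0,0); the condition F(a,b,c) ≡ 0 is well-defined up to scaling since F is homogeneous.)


F(7,4,9) ≡ 2 (mod 11); P is NOT on the curve.

Evaluate F(7, 4, 9) term-by-term (mod 11).
  -2*X**2 ↦ -2·49·1·1 = -98
  -2*X*Y ↦ -2·7·4·1 = -56
  3*Y**2 ↦ 3·1·16·1 = 48
  2*Y*Z ↦ 2·1·4·9 = 72
  -2*Z**2 ↦ -2·1·1·81 = -162
Sum: F(7, 4, 9) = (-98) + (-56) + (48) + (72) + (-162) = -196.
Reducing mod 11: -196 ≡ 2 (mod 11).
Since F(a, b, c) ≡ 2 ≠ 0 (mod 11), P does NOT lie on the curve.


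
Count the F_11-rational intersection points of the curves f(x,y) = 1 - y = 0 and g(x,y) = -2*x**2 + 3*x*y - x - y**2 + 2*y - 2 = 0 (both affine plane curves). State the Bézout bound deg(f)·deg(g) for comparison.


Common zeros: ∅; count = 0; Bézout bound = 2.

deg(f) = 1, deg(g) = 2, so Bézout bound = 2.
Scan x ∈ F_11. For each x, list the y ∈ F_11 with f(x, y) ≡ 0 and those with g(x, y) ≡ 0 (mod 11); the common zeros in that column are the intersection.
  x = 0: f ≡ 0 at y ∈ {1}; g ≡ 0 at y ∈ ∅; common: ∅.
  x = 1: f ≡ 0 at y ∈ {1}; g ≡ 0 at y ∈ {6, 10}; common: ∅.
  x = 2: f ≡ 0 at y ∈ {1}; g ≡ 0 at y ∈ {2, 6}; common: ∅.
  x = 3: f ≡ 0 at y ∈ {1}; g ≡ 0 at y ∈ ∅; common: ∅.
  x = 4: f ≡ 0 at y ∈ {1}; g ≡ 0 at y ∈ {7}; common: ∅.
  x = 5: f ≡ 0 at y ∈ {1}; g ≡ 0 at y ∈ ∅; common: ∅.
  x = 6: f ≡ 0 at y ∈ {1}; g ≡ 0 at y ∈ {2, 7}; common: ∅.
  x = 7: f ≡ 0 at y ∈ {1}; g ≡ 0 at y ∈ ∅; common: ∅.
  x = 8: f ≡ 0 at y ∈ {1}; g ≡ 0 at y ∈ {5, 10}; common: ∅.
  x = 9: f ≡ 0 at y ∈ {1}; g ≡ 0 at y ∈ ∅; common: ∅.
  x = 10: f ≡ 0 at y ∈ {1}; g ≡ 0 at y ∈ {5}; common: ∅.
Collecting: common zeros = ∅, so the count is 0.
Comparison with the Bézout bound: 0 ≤ 2 = deg(f)·deg(g), as expected for curves with no common component (the affine F_11-count falls short of the bound because intersections may lie at infinity, over extension fields, or carry multiplicity).


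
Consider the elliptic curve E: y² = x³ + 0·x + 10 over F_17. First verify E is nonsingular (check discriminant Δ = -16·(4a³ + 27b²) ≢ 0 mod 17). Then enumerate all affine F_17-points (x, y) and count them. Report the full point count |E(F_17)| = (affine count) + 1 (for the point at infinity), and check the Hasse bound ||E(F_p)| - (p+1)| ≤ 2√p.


Affine points = {(2, 1), (2, 16), (5, 4), (5, 13), (7, 8), (7, 9), (9, 5), (9, 12), (11, 7), (11, 10), (12, 2), (12, 15), (14, 0), (15, 6), (15, 11), (16, 3), (16, 14)}; affine count = 17; |E(F_17)| = 18.

Discriminant check: Δ ∝ 4a³ + 27b² = 4·0³ + 27·10² = 4·0 + 27·100 ≡ 14 (mod 17). Nonzero ⇒ E is nonsingular.
For each x ∈ F_17, compute rhs = x³ + 0·x + 10 mod 17, then count y ∈ F_17 with y² ≡ rhs.
  x = 0: rhs = 10, matching y values: none (0 points).
  x = 1: rhs = 11, matching y values: none (0 points).
  x = 2: rhs = 1, matching y values: 1, 16 (2 points).
  x = 3: rhs = 3, matching y values: none (0 points).
  x = 4: rhs = 6, matching y values: none (0 points).
  x = 5: rhs = 16, matching y values: 4, 13 (2 points).
  x = 6: rhs = 5, matching y values: none (0 points).
  x = 7: rhs = 13, matching y values: 8, 9 (2 points).
  x = 8: rhs = 12, matching y values: none (0 points).
  x = 9: rhs = 8, matching y values: 5, 12 (2 points).
  x = 10: rhs = 7, matching y values: none (0 points).
  x = 11: rhs = 15, matching y values: 7, 10 (2 points).
  x = 12: rhs = 4, matching y values: 2, 15 (2 points).
  x = 13: rhs = 14, matching y values: none (0 points).
  x = 14: rhs = 0, matching y values: 0 (1 points).
  x = 15: rhs = 2, matching y values: 6, 11 (2 points).
  x = 16: rhs = 9, matching y values: 3, 14 (2 points).
Total affine count: 17.
Full point count |E(F_17)| = 17 + 1 = 18.
Hasse bound: |18 − (17+1)| = |0| = 0 ≤ 2√17 ≈ 8.2462 ✓.


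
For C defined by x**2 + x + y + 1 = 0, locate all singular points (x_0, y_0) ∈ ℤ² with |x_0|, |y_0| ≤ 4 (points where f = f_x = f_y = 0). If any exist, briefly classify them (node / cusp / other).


No singular points in the scanned grid; C is smooth there.

Compute partial derivatives:
  f_x = 2*x + 1.
  f_y = 1.
f_y = 1 is a nonzero constant, so f_y never vanishes: no point (x, y) can satisfy f = f_x = f_y = 0. In particular no (x, y) ∈ {−4, ..., 4}² is singular; the curve is smooth.


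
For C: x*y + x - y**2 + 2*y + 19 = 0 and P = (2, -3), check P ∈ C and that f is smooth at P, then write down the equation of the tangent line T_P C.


Tangent line at P: -2*x + 10*y + 34 = 0.

Step 1: f(2, -3) = 0, so P lies on C.
Step 2: partial derivatives
  f_x(x, y) = y + 1, f_y(x, y) = x - 2*y + 2.
  f_x(P) = -2, f_y(P) = 10 (gradient nonzero, so P is smooth).
Step 3: tangent line at P: -2·(x − 2) + 10·(y − -3) = 0.
Expanding: -2*x + 10*y + 34 = 0.


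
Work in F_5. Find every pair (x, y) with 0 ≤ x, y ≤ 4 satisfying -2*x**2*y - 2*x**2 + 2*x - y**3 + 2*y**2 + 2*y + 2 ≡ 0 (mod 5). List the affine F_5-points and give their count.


Affine F_5-points: {(0, 1), (1, 4), (3, 0), (3, 1)}; count = 4.

For each of the 25 pairs (x, y) ∈ F_5², evaluate f(x, y) mod 5. Record the zeros.
  x = 0: [0↦2, 1↦0, 2↦1, 3↦4, 4↦3]  zeros at y ∈ {1}
  x = 1: [0↦2, 1↦3, 2↦2, 3↦3, 4↦0]  zeros at y ∈ {4}
  x = 2: [0↦3, 1↦3, 2↦1, 3↦1, 4↦2]  zeros at y ∈ ∅
  x = 3: [0↦0, 1↦0, 2↦3, 3↦3, 4↦4]  zeros at y ∈ {0, 1}
  x = 4: [0↦3, 1↦4, 2↦3, 3↦4, 4↦1]  zeros at y ∈ ∅
Collecting zeros: affine points = {(0, 1), (1, 4), (3, 0), (3, 1)}.
Total count |C(F_5)_aff| = 4.


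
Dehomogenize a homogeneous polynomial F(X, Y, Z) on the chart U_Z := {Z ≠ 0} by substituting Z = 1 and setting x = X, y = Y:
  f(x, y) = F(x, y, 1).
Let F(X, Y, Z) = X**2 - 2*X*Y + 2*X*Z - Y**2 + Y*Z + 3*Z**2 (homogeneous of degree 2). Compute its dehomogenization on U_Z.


f(x, y) = x**2 - 2*x*y + 2*x - y**2 + y + 3

On U_Z we set Z = 1. Each monomial c·X^i·Y^j·Z^k in F becomes c·x^i·y^j·1^k = c·x^i·y^j.
Substituting Z = 1: F(X, Y, 1) = x**2 - 2*x*y + 2*x - y**2 + y + 3.
Note: deg(f) ≤ deg(F) = 2; strict inequality happens when F is divisible by Z (lost terms).


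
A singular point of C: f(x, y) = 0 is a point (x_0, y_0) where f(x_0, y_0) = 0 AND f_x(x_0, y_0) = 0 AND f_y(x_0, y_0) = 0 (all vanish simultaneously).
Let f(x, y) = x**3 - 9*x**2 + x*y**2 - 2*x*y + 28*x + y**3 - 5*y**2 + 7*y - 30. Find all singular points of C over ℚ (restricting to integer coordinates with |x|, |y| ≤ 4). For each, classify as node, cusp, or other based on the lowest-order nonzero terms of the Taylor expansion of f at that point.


Singular points: {(3, 1)}; classification: cusp.

Compute partial derivatives:
  f_x = 3*x**2 - 18*x + y**2 - 2*y + 28.
  f_y = 2*x*y - 2*x + 3*y**2 - 10*y + 7.
Scan x_0 ∈ {−4, ..., 4}. For each x_0, f_y(x_0, y) is a polynomial in y; find its integer roots y ∈ {−4, ..., 4}, then test f_x and f at those candidates.
  x = -4: f_y(-4, y) = 3*y**2 - 18*y + 15; vanishes at y ∈ {1}. (-4, 1): f_x = 147 ≠ 0.
  x = -3: f_y(-3, y) = 3*y**2 - 16*y + 13; vanishes at y ∈ {1}. (-3, 1): f_x = 108 ≠ 0.
  x = -2: f_y(-2, y) = 3*y**2 - 14*y + 11; vanishes at y ∈ {1}. (-2, 1): f_x = 75 ≠ 0.
  x = -1: f_y(-1, y) = 3*y**2 - 12*y + 9; vanishes at y ∈ {1, 3}. (-1, 1): f_x = 48 ≠ 0; (-1, 3): f_x = 52 ≠ 0.
  x = 0: f_y(0, y) = 3*y**2 - 10*y + 7; vanishes at y ∈ {1}. (0, 1): f_x = 27 ≠ 0.
  x = 1: f_y(1, y) = 3*y**2 - 8*y + 5; vanishes at y ∈ {1}. (1, 1): f_x = 12 ≠ 0.
  x = 2: f_y(2, y) = 3*y**2 - 6*y + 3; vanishes at y ∈ {1}. (2, 1): f_x = 3 ≠ 0.
  x = 3: f_y(3, y) = 3*y**2 - 4*y + 1; vanishes at y ∈ {1}. (3, 1): f_x = 0, f = 0 — SINGULAR.
  x = 4: f_y(4, y) = 3*y**2 - 2*y - 1; vanishes at y ∈ {1}. (4, 1): f_x = 3 ≠ 0.
Only singular point on the grid: (3, 1).
Classify: substitute x = 3 + u, y = 1 + v and expand: f = u**3 + u*v**2 + v**3 + v**2.
No constant or linear terms (consistent with a singular point). Quadratic part: v**2. Cubic part: u**3 + u*v**2 + v**3.
The quadratic part v**2 is a perfect square, so there is a single (double) tangent line v = 0, i.e. y = 1. Restricting the cubic part to that line (v = 0) leaves u**3 ≠ 0, so f is not divisible by v and the branch is v² ≈ -u**3 to lowest order — this is a cusp.
Classification: cusp.


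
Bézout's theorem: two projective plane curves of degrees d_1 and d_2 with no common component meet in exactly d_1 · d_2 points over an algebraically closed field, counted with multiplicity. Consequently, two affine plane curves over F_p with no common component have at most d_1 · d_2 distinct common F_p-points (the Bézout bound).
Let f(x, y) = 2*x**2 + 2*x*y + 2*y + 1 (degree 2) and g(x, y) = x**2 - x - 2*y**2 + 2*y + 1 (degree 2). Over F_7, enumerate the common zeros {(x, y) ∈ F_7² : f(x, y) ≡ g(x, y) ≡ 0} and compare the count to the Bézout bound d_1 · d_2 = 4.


Common zeros: {(5, 1)}; count = 1; Bézout bound = 4.

deg(f) = 2, deg(g) = 2, so Bézout bound = 4.
Scan x ∈ F_7. For each x, list the y ∈ F_7 with f(x, y) ≡ 0 and those with g(x, y) ≡ 0 (mod 7); the common zeros in that column are the intersection.
  x = 0: f ≡ 0 at y ∈ {3}; g ≡ 0 at y ∈ ∅; common: ∅.
  x = 1: f ≡ 0 at y ∈ {1}; g ≡ 0 at y ∈ ∅; common: ∅.
  x = 2: f ≡ 0 at y ∈ {2}; g ≡ 0 at y ∈ {4}; common: ∅.
  x = 3: f ≡ 0 at y ∈ {2}; g ≡ 0 at y ∈ {0, 1}; common: ∅.
  x = 4: f ≡ 0 at y ∈ {3}; g ≡ 0 at y ∈ ∅; common: ∅.
  x = 5: f ≡ 0 at y ∈ {1}; g ≡ 0 at y ∈ {0, 1}; common: {1}.
  x = 6: f ≡ 0 at y ∈ ∅; g ≡ 0 at y ∈ {4}; common: ∅.
Collecting: common zeros = {(5, 1)}, so the count is 1.
Comparison with the Bézout bound: 1 ≤ 4 = deg(f)·deg(g), as expected for curves with no common component (the affine F_7-count falls short of the bound because intersections may lie at infinity, over extension fields, or carry multiplicity).


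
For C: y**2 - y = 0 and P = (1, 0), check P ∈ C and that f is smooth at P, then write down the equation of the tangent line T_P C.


Tangent line at P: -y = 0.

Step 1: f(1, 0) = 0, so P lies on C.
Step 2: partial derivatives
  f_x(x, y) = 0, f_y(x, y) = 2*y - 1.
  f_x(P) = 0, f_y(P) = -1 (gradient nonzero, so P is smooth).
Step 3: tangent line at P: 0·(x − 1) + -1·(y − 0) = 0.
Expanding: -y = 0.


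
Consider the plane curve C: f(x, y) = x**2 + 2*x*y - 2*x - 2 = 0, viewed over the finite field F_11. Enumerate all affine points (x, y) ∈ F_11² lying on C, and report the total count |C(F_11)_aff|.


Affine F_11-points: {(1, 7), (2, 6), (3, 9), (4, 2), (5, 2), (6, 0), (7, 0), (8, 4), (9, 7), (10, 6)}; count = 10.

For each of the 121 pairs (x, y) ∈ F_11², evaluate f(x, y) mod 11. Record the zeros.
  x = 0: [0↦9, 1↦9, 2↦9, 3↦9, 4↦9, 5↦9, 6↦9, 7↦9, 8↦9, 9↦9, 10↦9]  zeros at y ∈ ∅
  x = 1: [0↦8, 1↦10, 2↦1, 3↦3, 4↦5, 5↦7, 6↦9, 7↦0, 8↦2, 9↦4, 10↦6]  zeros at y ∈ {7}
  x = 2: [0↦9, 1↦2, 2↦6, 3↦10, 4↦3, 5↦7, 6↦0, 7↦4, 8↦8, 9↦1, 10↦5]  zeros at y ∈ {6}
  x = 3: [0↦1, 1↦7, 2↦2, 3↦8, 4↦3, 5↦9, 6↦4, 7↦10, 8↦5, 9↦0, 10↦6]  zeros at y ∈ {9}
  x = 4: [0↦6, 1↦3, 2↦0, 3↦8, 4↦5, 5↦2, 6↦10, 7↦7, 8↦4, 9↦1, 10↦9]  zeros at y ∈ {2}
  x = 5: [0↦2, 1↦1, 2↦0, 3↦10, 4↦9, 5↦8, 6↦7, 7↦6, 8↦5, 9↦4, 10↦3]  zeros at y ∈ {2}
  x = 6: [0↦0, 1↦1, 2↦2, 3↦3, 4↦4, 5↦5, 6↦6, 7↦7, 8↦8, 9↦9, 10↦10]  zeros at y ∈ {0}
  x = 7: [0↦0, 1↦3, 2↦6, 3↦9, 4↦1, 5↦4, 6↦7, 7↦10, 8↦2, 9↦5, 10↦8]  zeros at y ∈ {0}
  x = 8: [0↦2, 1↦7, 2↦1, 3↦6, 4↦0, 5↦5, 6↦10, 7↦4, 8↦9, 9↦3, 10↦8]  zeros at y ∈ {4}
  x = 9: [0↦6, 1↦2, 2↦9, 3↦5, 4↦1, 5↦8, 6↦4, 7↦0, 8↦7, 9↦3, 10↦10]  zeros at y ∈ {7}
  x = 10: [0↦1, 1↦10, 2↦8, 3↦6, 4↦4, 5↦2, 6↦0, 7↦9, 8↦7, 9↦5, 10↦3]  zeros at y ∈ {6}
Collecting zeros: affine points = {(1, 7), (2, 6), (3, 9), (4, 2), (5, 2), (6, 0), (7, 0), (8, 4), (9, 7), (10, 6)}.
Total count |C(F_11)_aff| = 10.


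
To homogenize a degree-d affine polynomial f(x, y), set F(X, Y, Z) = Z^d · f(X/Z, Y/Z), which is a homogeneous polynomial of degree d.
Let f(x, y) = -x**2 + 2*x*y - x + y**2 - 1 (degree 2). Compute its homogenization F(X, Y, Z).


F(X, Y, Z) = -X**2 + 2*X*Y - X*Z + Y**2 - Z**2

deg(f) = 2.
Substitute x = X/Z, y = Y/Z into f, then multiply by Z^2.
  monomial -1·x^2·y^0 ↦ -1·X^2·Y^0·Z^0.
  monomial 2·x^1·y^1 ↦ 2·X^1·Y^1·Z^0.
  monomial -1·x^1·y^0 ↦ -1·X^1·Y^0·Z^1.
  monomial 1·x^0·y^2 ↦ 1·X^0·Y^2·Z^0.
  monomial -1·x^0·y^0 ↦ -1·X^0·Y^0·Z^2.
Collecting: F(X, Y, Z) = -X**2 + 2*X*Y - X*Z + Y**2 - Z**2.


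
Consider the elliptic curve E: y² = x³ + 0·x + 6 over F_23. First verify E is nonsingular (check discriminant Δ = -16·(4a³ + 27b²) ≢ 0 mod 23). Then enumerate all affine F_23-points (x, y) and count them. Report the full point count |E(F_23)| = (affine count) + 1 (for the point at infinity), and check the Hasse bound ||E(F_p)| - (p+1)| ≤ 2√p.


Affine points = {(0, 11), (0, 12), (4, 1), (4, 22), (5, 4), (5, 19), (7, 2), (7, 21), (8, 9), (8, 14), (11, 7), (11, 16), (12, 3), (12, 20), (13, 8), (13, 15), (14, 6), (14, 17), (15, 0), (16, 10), (16, 13), (20, 5), (20, 18)}; affine count = 23; |E(F_23)| = 24.

Discriminant check: Δ ∝ 4a³ + 27b² = 4·0³ + 27·6² = 4·0 + 27·36 ≡ 6 (mod 23). Nonzero ⇒ E is nonsingular.
For each x ∈ F_23, compute rhs = x³ + 0·x + 6 mod 23, then count y ∈ F_23 with y² ≡ rhs.
  x = 0: rhs = 6, matching y values: 11, 12 (2 points).
  x = 1: rhs = 7, matching y values: none (0 points).
  x = 2: rhs = 14, matching y values: none (0 points).
  x = 3: rhs = 10, matching y values: none (0 points).
  x = 4: rhs = 1, matching y values: 1, 22 (2 points).
  x = 5: rhs = 16, matching y values: 4, 19 (2 points).
  x = 6: rhs = 15, matching y values: none (0 points).
  x = 7: rhs = 4, matching y values: 2, 21 (2 points).
  x = 8: rhs = 12, matching y values: 9, 14 (2 points).
  x = 9: rhs = 22, matching y values: none (0 points).
  x = 10: rhs = 17, matching y values: none (0 points).
  x = 11: rhs = 3, matching y values: 7, 16 (2 points).
  x = 12: rhs = 9, matching y values: 3, 20 (2 points).
  x = 13: rhs = 18, matching y values: 8, 15 (2 points).
  x = 14: rhs = 13, matching y values: 6, 17 (2 points).
  x = 15: rhs = 0, matching y values: 0 (1 points).
  x = 16: rhs = 8, matching y values: 10, 13 (2 points).
  x = 17: rhs = 20, matching y values: none (0 points).
  x = 18: rhs = 19, matching y values: none (0 points).
  x = 19: rhs = 11, matching y values: none (0 points).
  x = 20: rhs = 2, matching y values: 5, 18 (2 points).
  x = 21: rhs = 21, matching y values: none (0 points).
  x = 22: rhs = 5, matching y values: none (0 points).
Total affine count: 23.
Full point count |E(F_23)| = 23 + 1 = 24.
Hasse bound: |24 − (23+1)| = |0| = 0 ≤ 2√23 ≈ 9.5917 ✓.


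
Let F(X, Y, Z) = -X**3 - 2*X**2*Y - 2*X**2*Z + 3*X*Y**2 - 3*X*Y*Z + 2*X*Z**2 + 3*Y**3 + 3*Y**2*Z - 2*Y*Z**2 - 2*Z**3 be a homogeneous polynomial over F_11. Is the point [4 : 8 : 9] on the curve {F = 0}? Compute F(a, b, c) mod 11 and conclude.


F(4,8,9) ≡ 3 (mod 11); P is NOT on the curve.

Evaluate F(4, 8, 9) term-by-term (mod 11).
  -X**3 ↦ -1·64·1·1 = -64
  -2*X**2*Y ↦ -2·16·8·1 = -256
  -2*X**2*Z ↦ -2·16·1·9 = -288
  3*X*Y**2 ↦ 3·4·64·1 = 768
  -3*X*Y*Z ↦ -3·4·8·9 = -864
  2*X*Z**2 ↦ 2·4·1·81 = 648
  3*Y**3 ↦ 3·1·512·1 = 1536
  3*Y**2*Z ↦ 3·1·64·9 = 1728
  -2*Y*Z**2 ↦ -2·1·8·81 = -1296
  -2*Z**3 ↦ -2·1·1·729 = -1458
Sum: F(4, 8, 9) = (-64) + (-256) + (-288) + (768) + (-864) + (648) + (1536) + (1728) + (-1296) + (-1458) = 454.
Reducing mod 11: 454 ≡ 3 (mod 11).
Since F(a, b, c) ≡ 3 ≠ 0 (mod 11), P does NOT lie on the curve.


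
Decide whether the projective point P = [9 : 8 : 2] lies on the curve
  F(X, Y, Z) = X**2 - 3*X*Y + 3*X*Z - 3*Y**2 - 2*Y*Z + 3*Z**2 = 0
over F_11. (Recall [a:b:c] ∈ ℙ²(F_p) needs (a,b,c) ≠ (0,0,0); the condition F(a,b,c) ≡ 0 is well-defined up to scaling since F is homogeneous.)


F(9,8,2) ≡ 4 (mod 11); P is NOT on the curve.

Evaluate F(9, 8, 2) term-by-term (mod 11).
  X**2 ↦ 1·81·1·1 = 81
  -3*X*Y ↦ -3·9·8·1 = -216
  3*X*Z ↦ 3·9·1·2 = 54
  -3*Y**2 ↦ -3·1·64·1 = -192
  -2*Y*Z ↦ -2·1·8·2 = -32
  3*Z**2 ↦ 3·1·1·4 = 12
Sum: F(9, 8, 2) = (81) + (-216) + (54) + (-192) + (-32) + (12) = -293.
Reducing mod 11: -293 ≡ 4 (mod 11).
Since F(a, b, c) ≡ 4 ≠ 0 (mod 11), P does NOT lie on the curve.


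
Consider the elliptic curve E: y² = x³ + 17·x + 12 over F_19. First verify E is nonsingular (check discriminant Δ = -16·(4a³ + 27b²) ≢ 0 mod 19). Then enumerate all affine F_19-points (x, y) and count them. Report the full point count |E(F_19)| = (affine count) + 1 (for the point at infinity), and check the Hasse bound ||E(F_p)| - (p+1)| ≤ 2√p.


Affine points = {(1, 7), (1, 12), (2, 4), (2, 15), (4, 7), (4, 12), (6, 8), (6, 11), (9, 1), (9, 18), (10, 2), (10, 17), (12, 5), (12, 14), (13, 6), (13, 13), (14, 7), (14, 12)}; affine count = 18; |E(F_19)| = 19.

Discriminant check: Δ ∝ 4a³ + 27b² = 4·17³ + 27·12² = 4·4913 + 27·144 ≡ 18 (mod 19). Nonzero ⇒ E is nonsingular.
For each x ∈ F_19, compute rhs = x³ + 17·x + 12 mod 19, then count y ∈ F_19 with y² ≡ rhs.
  x = 0: rhs = 12, matching y values: none (0 points).
  x = 1: rhs = 11, matching y values: 7, 12 (2 points).
  x = 2: rhs = 16, matching y values: 4, 15 (2 points).
  x = 3: rhs = 14, matching y values: none (0 points).
  x = 4: rhs = 11, matching y values: 7, 12 (2 points).
  x = 5: rhs = 13, matching y values: none (0 points).
  x = 6: rhs = 7, matching y values: 8, 11 (2 points).
  x = 7: rhs = 18, matching y values: none (0 points).
  x = 8: rhs = 14, matching y values: none (0 points).
  x = 9: rhs = 1, matching y values: 1, 18 (2 points).
  x = 10: rhs = 4, matching y values: 2, 17 (2 points).
  x = 11: rhs = 10, matching y values: none (0 points).
  x = 12: rhs = 6, matching y values: 5, 14 (2 points).
  x = 13: rhs = 17, matching y values: 6, 13 (2 points).
  x = 14: rhs = 11, matching y values: 7, 12 (2 points).
  x = 15: rhs = 13, matching y values: none (0 points).
  x = 16: rhs = 10, matching y values: none (0 points).
  x = 17: rhs = 8, matching y values: none (0 points).
  x = 18: rhs = 13, matching y values: none (0 points).
Total affine count: 18.
Full point count |E(F_19)| = 18 + 1 = 19.
Hasse bound: |19 − (19+1)| = |-1| = 1 ≤ 2√19 ≈ 8.7178 ✓.


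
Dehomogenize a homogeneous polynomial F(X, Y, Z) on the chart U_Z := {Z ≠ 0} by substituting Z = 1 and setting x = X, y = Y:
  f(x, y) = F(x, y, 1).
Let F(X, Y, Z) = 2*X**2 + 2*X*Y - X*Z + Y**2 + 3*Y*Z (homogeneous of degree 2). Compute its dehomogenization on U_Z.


f(x, y) = 2*x**2 + 2*x*y - x + y**2 + 3*y

On U_Z we set Z = 1. Each monomial c·X^i·Y^j·Z^k in F becomes c·x^i·y^j·1^k = c·x^i·y^j.
Substituting Z = 1: F(X, Y, 1) = 2*x**2 + 2*x*y - x + y**2 + 3*y.
Note: deg(f) ≤ deg(F) = 2; strict inequality happens when F is divisible by Z (lost terms).


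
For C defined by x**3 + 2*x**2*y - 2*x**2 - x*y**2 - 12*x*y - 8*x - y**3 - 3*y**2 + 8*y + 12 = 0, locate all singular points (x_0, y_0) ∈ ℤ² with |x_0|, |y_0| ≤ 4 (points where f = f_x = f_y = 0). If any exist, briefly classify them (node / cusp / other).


Singular points: {(2, -2)}; classification: cusp.

Compute partial derivatives:
  f_x = 3*x**2 + 4*x*y - 4*x - y**2 - 12*y - 8.
  f_y = 2*x**2 - 2*x*y - 12*x - 3*y**2 - 6*y + 8.
Scan x_0 ∈ {−4, ..., 4}. For each x_0, f_y(x_0, y) is a polynomial in y; find its integer roots y ∈ {−4, ..., 4}, then test f_x and f at those candidates.
  x = -4: f_y(-4, y) = -3*y**2 + 2*y + 88; no integer root y with |y| ≤ 4.
  x = -3: f_y(-3, y) = 62 - 3*y**2; no integer root y with |y| ≤ 4.
  x = -2: f_y(-2, y) = -3*y**2 - 2*y + 40; vanishes at y ∈ {-4}. (-2, -4): f_x = 76 ≠ 0.
  x = -1: f_y(-1, y) = -3*y**2 - 4*y + 22; no integer root y with |y| ≤ 4.
  x = 0: f_y(0, y) = -3*y**2 - 6*y + 8; no integer root y with |y| ≤ 4.
  x = 1: f_y(1, y) = -3*y**2 - 8*y - 2; no integer root y with |y| ≤ 4.
  x = 2: f_y(2, y) = -3*y**2 - 10*y - 8; vanishes at y ∈ {-2}. (2, -2): f_x = 0, f = 0 — SINGULAR.
  x = 3: f_y(3, y) = -3*y**2 - 12*y - 10; no integer root y with |y| ≤ 4.
  x = 4: f_y(4, y) = -3*y**2 - 14*y - 8; vanishes at y ∈ {-4}. (4, -4): f_x = -8 ≠ 0.
Only singular point on the grid: (2, -2).
Classify: substitute x = 2 + u, y = -2 + v and expand: f = u**3 + 2*u**2*v - u*v**2 - v**3 + v**2.
No constant or linear terms (consistent with a singular point). Quadratic part: v**2. Cubic part: u**3 + 2*u**2*v - u*v**2 - v**3.
The quadratic part v**2 is a perfect square, so there is a single (double) tangent line v = 0, i.e. y = -2. Restricting the cubic part to that line (v = 0) leaves u**3 ≠ 0, so f is not divisible by v and the branch is v² ≈ -u**3 to lowest order — this is a cusp.
Classification: cusp.


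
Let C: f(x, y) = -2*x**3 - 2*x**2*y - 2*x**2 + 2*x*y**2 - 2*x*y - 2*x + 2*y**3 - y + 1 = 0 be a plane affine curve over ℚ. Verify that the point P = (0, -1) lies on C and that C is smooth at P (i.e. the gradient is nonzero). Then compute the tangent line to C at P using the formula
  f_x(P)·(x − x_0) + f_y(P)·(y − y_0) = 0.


Tangent line at P: 2*x + 5*y + 5 = 0.

Step 1: f(0, -1) = 0, so P lies on C.
Step 2: partial derivatives
  f_x(x, y) = -6*x**2 - 4*x*y - 4*x + 2*y**2 - 2*y - 2, f_y(x, y) = -2*x**2 + 4*x*y - 2*x + 6*y**2 - 1.
  f_x(P) = 2, f_y(P) = 5 (gradient nonzero, so P is smooth).
Step 3: tangent line at P: 2·(x − 0) + 5·(y − -1) = 0.
Expanding: 2*x + 5*y + 5 = 0.


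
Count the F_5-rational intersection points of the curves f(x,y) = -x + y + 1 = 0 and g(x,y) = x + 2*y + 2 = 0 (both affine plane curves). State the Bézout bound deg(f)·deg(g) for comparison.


Common zeros: {(0, 4)}; count = 1; Bézout bound = 1.

deg(f) = 1, deg(g) = 1, so Bézout bound = 1.
Scan x ∈ F_5. For each x, list the y ∈ F_5 with f(x, y) ≡ 0 and those with g(x, y) ≡ 0 (mod 5); the common zeros in that column are the intersection.
  x = 0: f ≡ 0 at y ∈ {4}; g ≡ 0 at y ∈ {4}; common: {4}.
  x = 1: f ≡ 0 at y ∈ {0}; g ≡ 0 at y ∈ {1}; common: ∅.
  x = 2: f ≡ 0 at y ∈ {1}; g ≡ 0 at y ∈ {3}; common: ∅.
  x = 3: f ≡ 0 at y ∈ {2}; g ≡ 0 at y ∈ {0}; common: ∅.
  x = 4: f ≡ 0 at y ∈ {3}; g ≡ 0 at y ∈ {2}; common: ∅.
Collecting: common zeros = {(0, 4)}, so the count is 1.
Comparison with the Bézout bound: 1 ≤ 1 = deg(f)·deg(g), as expected for curves with no common component (the bound is attained).


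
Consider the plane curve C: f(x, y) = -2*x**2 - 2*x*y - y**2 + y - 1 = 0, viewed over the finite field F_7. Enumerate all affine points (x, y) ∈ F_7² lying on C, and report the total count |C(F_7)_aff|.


Affine F_7-points: {(0, 3), (0, 5), (2, 5), (2, 6), (4, 3), (4, 4), (6, 4), (6, 6)}; count = 8.

For each of the 49 pairs (x, y) ∈ F_7², evaluate f(x, y) mod 7. Record the zeros.
  x = 0: [0↦6, 1↦6, 2↦4, 3↦0, 4↦1, 5↦0, 6↦4]  zeros at y ∈ {3, 5}
  x = 1: [0↦4, 1↦2, 2↦5, 3↦6, 4↦5, 5↦2, 6↦4]  zeros at y ∈ ∅
  x = 2: [0↦5, 1↦1, 2↦2, 3↦1, 4↦5, 5↦0, 6↦0]  zeros at y ∈ {5, 6}
  x = 3: [0↦2, 1↦3, 2↦2, 3↦6, 4↦1, 5↦1, 6↦6]  zeros at y ∈ ∅
  x = 4: [0↦2, 1↦1, 2↦5, 3↦0, 4↦0, 5↦5, 6↦1]  zeros at y ∈ {3, 4}
  x = 5: [0↦5, 1↦2, 2↦4, 3↦4, 4↦2, 5↦5, 6↦6]  zeros at y ∈ ∅
  x = 6: [0↦4, 1↦6, 2↦6, 3↦4, 4↦0, 5↦1, 6↦0]  zeros at y ∈ {4, 6}
Collecting zeros: affine points = {(0, 3), (0, 5), (2, 5), (2, 6), (4, 3), (4, 4), (6, 4), (6, 6)}.
Total count |C(F_7)_aff| = 8.


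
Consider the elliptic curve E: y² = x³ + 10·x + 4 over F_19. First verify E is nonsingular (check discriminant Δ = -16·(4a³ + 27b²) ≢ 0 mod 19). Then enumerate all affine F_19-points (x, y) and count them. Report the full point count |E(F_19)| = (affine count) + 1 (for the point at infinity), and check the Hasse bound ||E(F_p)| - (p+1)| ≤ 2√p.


Affine points = {(0, 2), (0, 17), (3, 2), (3, 17), (8, 8), (8, 11), (9, 5), (9, 14), (11, 1), (11, 18), (12, 3), (12, 16), (14, 0), (16, 2), (16, 17)}; affine count = 15; |E(F_19)| = 16.

Discriminant check: Δ ∝ 4a³ + 27b² = 4·10³ + 27·4² = 4·1000 + 27·16 ≡ 5 (mod 19). Nonzero ⇒ E is nonsingular.
For each x ∈ F_19, compute rhs = x³ + 10·x + 4 mod 19, then count y ∈ F_19 with y² ≡ rhs.
  x = 0: rhs = 4, matching y values: 2, 17 (2 points).
  x = 1: rhs = 15, matching y values: none (0 points).
  x = 2: rhs = 13, matching y values: none (0 points).
  x = 3: rhs = 4, matching y values: 2, 17 (2 points).
  x = 4: rhs = 13, matching y values: none (0 points).
  x = 5: rhs = 8, matching y values: none (0 points).
  x = 6: rhs = 14, matching y values: none (0 points).
  x = 7: rhs = 18, matching y values: none (0 points).
  x = 8: rhs = 7, matching y values: 8, 11 (2 points).
  x = 9: rhs = 6, matching y values: 5, 14 (2 points).
  x = 10: rhs = 2, matching y values: none (0 points).
  x = 11: rhs = 1, matching y values: 1, 18 (2 points).
  x = 12: rhs = 9, matching y values: 3, 16 (2 points).
  x = 13: rhs = 13, matching y values: none (0 points).
  x = 14: rhs = 0, matching y values: 0 (1 points).
  x = 15: rhs = 14, matching y values: none (0 points).
  x = 16: rhs = 4, matching y values: 2, 17 (2 points).
  x = 17: rhs = 14, matching y values: none (0 points).
  x = 18: rhs = 12, matching y values: none (0 points).
Total affine count: 15.
Full point count |E(F_19)| = 15 + 1 = 16.
Hasse bound: |16 − (19+1)| = |-4| = 4 ≤ 2√19 ≈ 8.7178 ✓.


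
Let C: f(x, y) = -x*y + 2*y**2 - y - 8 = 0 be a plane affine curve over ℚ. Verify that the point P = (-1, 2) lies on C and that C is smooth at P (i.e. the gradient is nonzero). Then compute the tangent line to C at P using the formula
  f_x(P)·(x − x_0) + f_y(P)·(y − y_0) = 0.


Tangent line at P: -2*x + 8*y - 18 = 0.

Step 1: f(-1, 2) = 0, so P lies on C.
Step 2: partial derivatives
  f_x(x, y) = -y, f_y(x, y) = -x + 4*y - 1.
  f_x(P) = -2, f_y(P) = 8 (gradient nonzero, so P is smooth).
Step 3: tangent line at P: -2·(x − -1) + 8·(y − 2) = 0.
Expanding: -2*x + 8*y - 18 = 0.


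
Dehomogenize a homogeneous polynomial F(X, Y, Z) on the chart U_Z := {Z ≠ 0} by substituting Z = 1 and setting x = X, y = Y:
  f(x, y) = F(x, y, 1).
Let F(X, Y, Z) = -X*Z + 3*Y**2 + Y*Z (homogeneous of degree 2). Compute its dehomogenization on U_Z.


f(x, y) = -x + 3*y**2 + y

On U_Z we set Z = 1. Each monomial c·X^i·Y^j·Z^k in F becomes c·x^i·y^j·1^k = c·x^i·y^j.
Substituting Z = 1: F(X, Y, 1) = -x + 3*y**2 + y.
Note: deg(f) ≤ deg(F) = 2; strict inequality happens when F is divisible by Z (lost terms).


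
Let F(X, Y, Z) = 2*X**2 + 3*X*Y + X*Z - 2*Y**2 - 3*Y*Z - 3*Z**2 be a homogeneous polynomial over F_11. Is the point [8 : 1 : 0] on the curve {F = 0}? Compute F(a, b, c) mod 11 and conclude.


F(8,1,0) ≡ 7 (mod 11); P is NOT on the curve.

Evaluate F(8, 1, 0) term-by-term (mod 11).
  2*X**2 ↦ 2·64·1·1 = 128
  3*X*Y ↦ 3·8·1·1 = 24
  X*Z ↦ 1·8·1·0 = 0
  -2*Y**2 ↦ -2·1·1·1 = -2
  -3*Y*Z ↦ -3·1·1·0 = 0
  -3*Z**2 ↦ -3·1·1·0 = 0
Sum: F(8, 1, 0) = (128) + (24) + (0) + (-2) + (0) + (0) = 150.
Reducing mod 11: 150 ≡ 7 (mod 11).
Since F(a, b, c) ≡ 7 ≠ 0 (mod 11), P does NOT lie on the curve.


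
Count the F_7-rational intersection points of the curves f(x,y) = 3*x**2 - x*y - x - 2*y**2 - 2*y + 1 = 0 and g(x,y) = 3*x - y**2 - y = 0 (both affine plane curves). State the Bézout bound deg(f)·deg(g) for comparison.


Common zeros: ∅; count = 0; Bézout bound = 4.

deg(f) = 2, deg(g) = 2, so Bézout bound = 4.
Scan x ∈ F_7. For each x, list the y ∈ F_7 with f(x, y) ≡ 0 and those with g(x, y) ≡ 0 (mod 7); the common zeros in that column are the intersection.
  x = 0: f ≡ 0 at y ∈ ∅; g ≡ 0 at y ∈ {0, 6}; common: ∅.
  x = 1: f ≡ 0 at y ∈ ∅; g ≡ 0 at y ∈ ∅; common: ∅.
  x = 2: f ≡ 0 at y ∈ ∅; g ≡ 0 at y ∈ {2, 4}; common: ∅.
  x = 3: f ≡ 0 at y ∈ {2, 6}; g ≡ 0 at y ∈ {1, 5}; common: ∅.
  x = 4: f ≡ 0 at y ∈ {5, 6}; g ≡ 0 at y ∈ {3}; common: ∅.
  x = 5: f ≡ 0 at y ∈ {2, 5}; g ≡ 0 at y ∈ ∅; common: ∅.
  x = 6: f ≡ 0 at y ∈ ∅; g ≡ 0 at y ∈ ∅; common: ∅.
Collecting: common zeros = ∅, so the count is 0.
Comparison with the Bézout bound: 0 ≤ 4 = deg(f)·deg(g), as expected for curves with no common component (the affine F_7-count falls short of the bound because intersections may lie at infinity, over extension fields, or carry multiplicity).
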